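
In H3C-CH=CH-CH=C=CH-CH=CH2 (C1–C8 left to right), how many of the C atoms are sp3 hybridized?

C1: sp3 ✓
C2: sp2
C3: sp2
C4: sp2
C5: sp
C6: sp2
C7: sp2
C8: sp2
C1 → 1 sp3 carbon.

1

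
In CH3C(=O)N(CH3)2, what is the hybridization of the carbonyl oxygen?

The carbonyl oxygen: 1 σ bond and 2 lone pairs, plus one π bond — 3 electron domains, sp2.

sp²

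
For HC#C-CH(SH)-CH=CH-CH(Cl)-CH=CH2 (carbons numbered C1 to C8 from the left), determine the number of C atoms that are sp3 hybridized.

C1: sp
C2: sp
C3: sp3 ✓
C4: sp2
C5: sp2
C6: sp3 ✓
C7: sp2
C8: sp2
C3, C6 → 2 sp3 carbons.

2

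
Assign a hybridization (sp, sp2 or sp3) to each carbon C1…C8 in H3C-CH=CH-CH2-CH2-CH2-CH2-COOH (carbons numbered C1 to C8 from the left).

C1 sp3, C2 sp2, C3 sp2, C4 sp3, C5 sp3, C6 sp3, C7 sp3, C8 sp2

C1: 4 σ bonds — 4 electron domains, sp3.
C2 has 3 σ bonds, plus one π bond: steric number 3 → sp2.
C3 carries 3 σ bonds, plus one π bond, giving a steric number of 3, so it is sp2.
C4 carries 4 σ bonds, giving a steric number of 4, so it is sp3.
C5 (4 σ bonds) has steric number 4: sp3.
C6: 4 σ bonds; 4 regions of electron density → sp3.
C7 (4 σ bonds) has steric number 4: sp3.
C8 carries 3 σ bonds, plus one π bond, giving a steric number of 3, so it is sp2.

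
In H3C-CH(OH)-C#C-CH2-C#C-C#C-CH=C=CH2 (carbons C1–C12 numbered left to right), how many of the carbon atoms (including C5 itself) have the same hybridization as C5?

C5 is sp3 (only σ bonds).
C1: sp3 ✓
C2: sp3 ✓
C3: sp
C4: sp
C5: sp3 ✓
C6: sp
C7: sp
C8: sp
C9: sp
C10: sp2
C11: sp
C12: sp2
3 carbons are sp3.

3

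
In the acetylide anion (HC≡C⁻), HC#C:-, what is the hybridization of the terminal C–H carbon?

The terminal C–H carbon (2 σ bonds, plus two π bonds) has steric number 2: sp.

sp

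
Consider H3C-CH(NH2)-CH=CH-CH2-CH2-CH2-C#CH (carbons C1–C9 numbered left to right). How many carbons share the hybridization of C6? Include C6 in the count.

5

C6 is sp3 (only σ bonds).
C1: sp3 ✓
C2: sp3 ✓
C3: sp2
C4: sp2
C5: sp3 ✓
C6: sp3 ✓
C7: sp3 ✓
C8: sp
C9: sp
5 carbons are sp3.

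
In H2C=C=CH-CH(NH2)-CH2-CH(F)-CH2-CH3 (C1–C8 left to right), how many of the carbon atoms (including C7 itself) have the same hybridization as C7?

C7 is sp3 (only σ bonds).
C1: sp2
C2: sp
C3: sp2
C4: sp3 ✓
C5: sp3 ✓
C6: sp3 ✓
C7: sp3 ✓
C8: sp3 ✓
5 carbons are sp3.

5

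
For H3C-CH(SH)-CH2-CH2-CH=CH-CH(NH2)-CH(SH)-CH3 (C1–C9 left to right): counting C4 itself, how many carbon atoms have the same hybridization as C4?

C4 is sp3 (only σ bonds).
C1: sp3 ✓
C2: sp3 ✓
C3: sp3 ✓
C4: sp3 ✓
C5: sp2
C6: sp2
C7: sp3 ✓
C8: sp3 ✓
C9: sp3 ✓
7 carbons are sp3.

7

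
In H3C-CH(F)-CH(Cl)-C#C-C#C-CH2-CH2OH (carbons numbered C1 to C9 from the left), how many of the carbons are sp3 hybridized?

C1: sp3 ✓
C2: sp3 ✓
C3: sp3 ✓
C4: sp
C5: sp
C6: sp
C7: sp
C8: sp3 ✓
C9: sp3 ✓
C1, C2, C3, C8, C9 → 5 sp3 carbons.

5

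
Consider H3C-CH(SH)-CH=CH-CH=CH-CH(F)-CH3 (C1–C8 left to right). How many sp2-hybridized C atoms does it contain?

4

C1: sp3
C2: sp3
C3: sp2 ✓
C4: sp2 ✓
C5: sp2 ✓
C6: sp2 ✓
C7: sp3
C8: sp3
C3, C4, C5, C6 → 4 sp2 carbons.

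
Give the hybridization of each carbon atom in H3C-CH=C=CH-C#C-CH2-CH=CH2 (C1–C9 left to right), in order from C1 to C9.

C1 carries 4 σ bonds, giving a steric number of 4, so it is sp3.
C2: 3 σ bonds, plus one π bond — 3 electron domains, sp2.
C3 — 2 σ bonds, plus two π bonds. Steric number 2, so sp.
C4 carries 3 σ bonds, plus one π bond, giving a steric number of 3, so it is sp2.
C5: 2 σ bonds, plus two π bonds — 2 electron domains, sp.
C6: 2 σ bonds, plus two π bonds; 2 regions of electron density → sp.
C7: 4 σ bonds; 4 regions of electron density → sp3.
C8 carries 3 σ bonds, plus one π bond, giving a steric number of 3, so it is sp2.
C9 — 3 σ bonds, plus one π bond. Steric number 3, so sp2.

C1 sp3, C2 sp2, C3 sp, C4 sp2, C5 sp, C6 sp, C7 sp3, C8 sp2, C9 sp2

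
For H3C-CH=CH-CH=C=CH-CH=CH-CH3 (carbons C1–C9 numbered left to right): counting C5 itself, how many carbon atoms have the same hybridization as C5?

C5 is sp (two π bonds).
C1: sp3
C2: sp2
C3: sp2
C4: sp2
C5: sp ✓
C6: sp2
C7: sp2
C8: sp2
C9: sp3
1 carbon is sp.

1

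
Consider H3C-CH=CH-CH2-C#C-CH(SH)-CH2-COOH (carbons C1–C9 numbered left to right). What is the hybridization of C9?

C9: 3 σ bonds, plus one π bond; 3 regions of electron density → sp2.

sp^2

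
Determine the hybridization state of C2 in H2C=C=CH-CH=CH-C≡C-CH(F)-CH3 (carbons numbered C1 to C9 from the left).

C2: 2 σ bonds, plus two π bonds; 2 regions of electron density → sp.

sp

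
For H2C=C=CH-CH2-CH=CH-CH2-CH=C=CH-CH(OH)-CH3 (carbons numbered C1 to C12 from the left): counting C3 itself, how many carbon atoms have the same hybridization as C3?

6

C3 is sp2 (one π bond).
C1: sp2 ✓
C2: sp
C3: sp2 ✓
C4: sp3
C5: sp2 ✓
C6: sp2 ✓
C7: sp3
C8: sp2 ✓
C9: sp
C10: sp2 ✓
C11: sp3
C12: sp3
6 carbons are sp2.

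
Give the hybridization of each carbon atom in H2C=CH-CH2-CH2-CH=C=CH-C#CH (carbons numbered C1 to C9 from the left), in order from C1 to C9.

C1: 3 σ bonds, plus one π bond — 3 electron domains, sp2.
C2 carries 3 σ bonds, plus one π bond, giving a steric number of 3, so it is sp2.
C3: 4 σ bonds — 4 electron domains, sp3.
C4 is sp3: 4 σ bonds, 4 electron-density regions.
C5: 3 σ bonds, plus one π bond — 3 electron domains, sp2.
C6 is sp: 2 σ bonds, plus two π bonds, 2 electron-density regions.
C7 has 3 σ bonds, plus one π bond: steric number 3 → sp2.
C8 (2 σ bonds, plus two π bonds) has steric number 2: sp.
C9 — 2 σ bonds, plus two π bonds. Steric number 2, so sp.

C1 sp2, C2 sp2, C3 sp3, C4 sp3, C5 sp2, C6 sp, C7 sp2, C8 sp, C9 sp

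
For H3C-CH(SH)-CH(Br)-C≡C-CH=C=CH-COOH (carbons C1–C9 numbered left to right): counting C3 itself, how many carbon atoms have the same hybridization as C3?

C3 is sp3 (only σ bonds).
C1: sp3 ✓
C2: sp3 ✓
C3: sp3 ✓
C4: sp
C5: sp
C6: sp2
C7: sp
C8: sp2
C9: sp2
3 carbons are sp3.

3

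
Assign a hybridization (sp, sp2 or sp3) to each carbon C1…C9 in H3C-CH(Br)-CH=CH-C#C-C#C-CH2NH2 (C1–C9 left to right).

C1 is sp3: 4 σ bonds, 4 electron-density regions.
C2 (4 σ bonds) has steric number 4: sp3.
C3: 3 σ bonds, plus one π bond; 3 regions of electron density → sp2.
C4 has 3 σ bonds, plus one π bond: steric number 3 → sp2.
C5 carries 2 σ bonds, plus two π bonds, giving a steric number of 2, so it is sp.
C6 carries 2 σ bonds, plus two π bonds, giving a steric number of 2, so it is sp.
C7 — 2 σ bonds, plus two π bonds. Steric number 2, so sp.
C8 (2 σ bonds, plus two π bonds) has steric number 2: sp.
C9 carries 4 σ bonds, giving a steric number of 4, so it is sp3.

C1 sp3, C2 sp3, C3 sp2, C4 sp2, C5 sp, C6 sp, C7 sp, C8 sp, C9 sp3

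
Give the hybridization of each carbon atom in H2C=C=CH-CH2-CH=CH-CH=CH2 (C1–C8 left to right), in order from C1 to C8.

C1 carries 3 σ bonds, plus one π bond, giving a steric number of 3, so it is sp2.
C2 carries 2 σ bonds, plus two π bonds, giving a steric number of 2, so it is sp.
C3: 3 σ bonds, plus one π bond — 3 electron domains, sp2.
C4 carries 4 σ bonds, giving a steric number of 4, so it is sp3.
C5 carries 3 σ bonds, plus one π bond, giving a steric number of 3, so it is sp2.
C6 (3 σ bonds, plus one π bond) has steric number 3: sp2.
C7 has 3 σ bonds, plus one π bond: steric number 3 → sp2.
C8 — 3 σ bonds, plus one π bond. Steric number 3, so sp2.

C1 sp2, C2 sp, C3 sp2, C4 sp3, C5 sp2, C6 sp2, C7 sp2, C8 sp2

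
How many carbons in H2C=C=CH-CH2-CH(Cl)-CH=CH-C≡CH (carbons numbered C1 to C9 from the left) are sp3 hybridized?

2

C1: sp2
C2: sp
C3: sp2
C4: sp3 ✓
C5: sp3 ✓
C6: sp2
C7: sp2
C8: sp
C9: sp
C4, C5 → 2 sp3 carbons.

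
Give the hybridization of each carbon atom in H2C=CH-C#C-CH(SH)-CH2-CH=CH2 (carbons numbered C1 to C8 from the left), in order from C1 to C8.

C1 sp2, C2 sp2, C3 sp, C4 sp, C5 sp3, C6 sp3, C7 sp2, C8 sp2

C1 is sp2: 3 σ bonds, plus one π bond, 3 electron-density regions.
C2: 3 σ bonds, plus one π bond — 3 electron domains, sp2.
C3 is sp: 2 σ bonds, plus two π bonds, 2 electron-density regions.
C4 has 2 σ bonds, plus two π bonds: steric number 2 → sp.
C5 (4 σ bonds) has steric number 4: sp3.
C6 — 4 σ bonds. Steric number 4, so sp3.
C7 carries 3 σ bonds, plus one π bond, giving a steric number of 3, so it is sp2.
C8 is sp2: 3 σ bonds, plus one π bond, 3 electron-density regions.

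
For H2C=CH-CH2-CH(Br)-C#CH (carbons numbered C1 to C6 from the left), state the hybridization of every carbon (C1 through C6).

C1 — 3 σ bonds, plus one π bond. Steric number 3, so sp2.
C2 has 3 σ bonds, plus one π bond: steric number 3 → sp2.
C3: 4 σ bonds; 4 regions of electron density → sp3.
C4 has 4 σ bonds: steric number 4 → sp3.
C5 has 2 σ bonds, plus two π bonds: steric number 2 → sp.
C6 — 2 σ bonds, plus two π bonds. Steric number 2, so sp.

C1 sp2, C2 sp2, C3 sp3, C4 sp3, C5 sp, C6 sp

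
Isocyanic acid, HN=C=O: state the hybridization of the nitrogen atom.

sp^2

The nitrogen atom has 2 σ bonds and 1 lone pair, plus one π bond: steric number 3 → sp2.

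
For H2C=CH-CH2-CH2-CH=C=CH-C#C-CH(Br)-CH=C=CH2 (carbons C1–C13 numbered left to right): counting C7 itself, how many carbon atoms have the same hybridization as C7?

6

C7 is sp2 (one π bond).
C1: sp2 ✓
C2: sp2 ✓
C3: sp3
C4: sp3
C5: sp2 ✓
C6: sp
C7: sp2 ✓
C8: sp
C9: sp
C10: sp3
C11: sp2 ✓
C12: sp
C13: sp2 ✓
6 carbons are sp2.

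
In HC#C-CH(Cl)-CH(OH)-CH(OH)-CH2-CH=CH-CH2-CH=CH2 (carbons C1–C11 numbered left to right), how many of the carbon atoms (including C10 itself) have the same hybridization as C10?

4

C10 is sp2 (one π bond).
C1: sp
C2: sp
C3: sp3
C4: sp3
C5: sp3
C6: sp3
C7: sp2 ✓
C8: sp2 ✓
C9: sp3
C10: sp2 ✓
C11: sp2 ✓
4 carbons are sp2.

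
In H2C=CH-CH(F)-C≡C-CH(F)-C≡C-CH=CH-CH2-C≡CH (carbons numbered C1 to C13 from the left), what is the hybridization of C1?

sp²

C1 is sp2: 3 σ bonds, plus one π bond, 3 electron-density regions.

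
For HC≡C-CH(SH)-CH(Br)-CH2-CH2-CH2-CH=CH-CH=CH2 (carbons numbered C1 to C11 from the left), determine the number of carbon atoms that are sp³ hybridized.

5

C1: sp
C2: sp
C3: sp3 ✓
C4: sp3 ✓
C5: sp3 ✓
C6: sp3 ✓
C7: sp3 ✓
C8: sp2
C9: sp2
C10: sp2
C11: sp2
C3, C4, C5, C6, C7 → 5 sp3 carbons.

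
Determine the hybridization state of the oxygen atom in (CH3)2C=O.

One σ bond + two lone pairs = steric number 3 → sp2.

sp2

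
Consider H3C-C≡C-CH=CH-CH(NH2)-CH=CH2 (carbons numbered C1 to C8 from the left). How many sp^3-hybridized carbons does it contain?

2

C1: sp3 ✓
C2: sp
C3: sp
C4: sp2
C5: sp2
C6: sp3 ✓
C7: sp2
C8: sp2
C1, C6 → 2 sp3 carbons.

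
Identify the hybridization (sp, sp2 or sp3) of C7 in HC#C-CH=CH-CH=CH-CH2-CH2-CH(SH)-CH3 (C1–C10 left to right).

sp^3

C7 has 4 σ bonds: steric number 4 → sp3.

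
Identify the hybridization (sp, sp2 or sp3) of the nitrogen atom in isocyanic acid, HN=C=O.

The nitrogen atom (2 σ bonds and 1 lone pair, plus one π bond) has steric number 3: sp2.

sp²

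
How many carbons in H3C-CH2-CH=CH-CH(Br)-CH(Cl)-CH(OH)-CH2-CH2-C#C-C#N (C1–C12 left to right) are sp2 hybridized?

C1: sp3
C2: sp3
C3: sp2 ✓
C4: sp2 ✓
C5: sp3
C6: sp3
C7: sp3
C8: sp3
C9: sp3
C10: sp
C11: sp
C12: sp
C3, C4 → 2 sp2 carbons.

2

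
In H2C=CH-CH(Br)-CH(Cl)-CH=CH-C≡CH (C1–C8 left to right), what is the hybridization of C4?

sp3

C4: 4 σ bonds — 4 electron domains, sp3.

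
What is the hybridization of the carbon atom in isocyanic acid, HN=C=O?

sp

The carbon atom: 2 σ bonds, plus two π bonds; 2 regions of electron density → sp.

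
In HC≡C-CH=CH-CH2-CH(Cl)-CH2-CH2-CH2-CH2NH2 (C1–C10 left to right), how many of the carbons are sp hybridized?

2

C1: sp ✓
C2: sp ✓
C3: sp2
C4: sp2
C5: sp3
C6: sp3
C7: sp3
C8: sp3
C9: sp3
C10: sp3
C1, C2 → 2 sp carbons.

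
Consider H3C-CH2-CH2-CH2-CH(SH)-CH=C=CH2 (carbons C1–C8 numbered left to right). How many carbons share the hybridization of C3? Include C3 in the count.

5

C3 is sp3 (only σ bonds).
C1: sp3 ✓
C2: sp3 ✓
C3: sp3 ✓
C4: sp3 ✓
C5: sp3 ✓
C6: sp2
C7: sp
C8: sp2
5 carbons are sp3.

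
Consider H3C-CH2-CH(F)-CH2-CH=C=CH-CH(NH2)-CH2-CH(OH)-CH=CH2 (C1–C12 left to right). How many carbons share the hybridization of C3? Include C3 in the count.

C3 is sp3 (only σ bonds).
C1: sp3 ✓
C2: sp3 ✓
C3: sp3 ✓
C4: sp3 ✓
C5: sp2
C6: sp
C7: sp2
C8: sp3 ✓
C9: sp3 ✓
C10: sp3 ✓
C11: sp2
C12: sp2
7 carbons are sp3.

7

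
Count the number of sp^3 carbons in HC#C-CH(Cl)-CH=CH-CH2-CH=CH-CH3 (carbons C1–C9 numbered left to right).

3

C1: sp
C2: sp
C3: sp3 ✓
C4: sp2
C5: sp2
C6: sp3 ✓
C7: sp2
C8: sp2
C9: sp3 ✓
C3, C6, C9 → 3 sp3 carbons.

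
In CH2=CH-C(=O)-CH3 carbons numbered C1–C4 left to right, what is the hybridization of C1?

C1: 3 σ bonds, plus one π bond — 3 electron domains, sp2.

sp^2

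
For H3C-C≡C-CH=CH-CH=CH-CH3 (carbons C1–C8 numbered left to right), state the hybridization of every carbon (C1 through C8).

C1 sp3, C2 sp, C3 sp, C4 sp2, C5 sp2, C6 sp2, C7 sp2, C8 sp3

C1 (4 σ bonds) has steric number 4: sp3.
C2: 2 σ bonds, plus two π bonds; 2 regions of electron density → sp.
C3: 2 σ bonds, plus two π bonds; 2 regions of electron density → sp.
C4 is sp2: 3 σ bonds, plus one π bond, 3 electron-density regions.
C5: 3 σ bonds, plus one π bond — 3 electron domains, sp2.
C6: 3 σ bonds, plus one π bond — 3 electron domains, sp2.
C7 — 3 σ bonds, plus one π bond. Steric number 3, so sp2.
C8: 4 σ bonds — 4 electron domains, sp3.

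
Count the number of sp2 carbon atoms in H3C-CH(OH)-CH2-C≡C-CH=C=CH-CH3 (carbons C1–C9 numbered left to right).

C1: sp3
C2: sp3
C3: sp3
C4: sp
C5: sp
C6: sp2 ✓
C7: sp
C8: sp2 ✓
C9: sp3
C6, C8 → 2 sp2 carbons.

2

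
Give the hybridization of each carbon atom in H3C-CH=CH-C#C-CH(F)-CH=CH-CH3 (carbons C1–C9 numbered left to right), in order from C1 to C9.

C1 sp3, C2 sp2, C3 sp2, C4 sp, C5 sp, C6 sp3, C7 sp2, C8 sp2, C9 sp3

C1 carries 4 σ bonds, giving a steric number of 4, so it is sp3.
C2 — 3 σ bonds, plus one π bond. Steric number 3, so sp2.
C3 carries 3 σ bonds, plus one π bond, giving a steric number of 3, so it is sp2.
C4 is sp: 2 σ bonds, plus two π bonds, 2 electron-density regions.
C5 (2 σ bonds, plus two π bonds) has steric number 2: sp.
C6 (4 σ bonds) has steric number 4: sp3.
C7 is sp2: 3 σ bonds, plus one π bond, 3 electron-density regions.
C8 carries 3 σ bonds, plus one π bond, giving a steric number of 3, so it is sp2.
C9 is sp3: 4 σ bonds, 4 electron-density regions.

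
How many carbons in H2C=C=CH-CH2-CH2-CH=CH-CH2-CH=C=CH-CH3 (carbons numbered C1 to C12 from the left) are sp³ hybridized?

C1: sp2
C2: sp
C3: sp2
C4: sp3 ✓
C5: sp3 ✓
C6: sp2
C7: sp2
C8: sp3 ✓
C9: sp2
C10: sp
C11: sp2
C12: sp3 ✓
C4, C5, C8, C12 → 4 sp3 carbons.

4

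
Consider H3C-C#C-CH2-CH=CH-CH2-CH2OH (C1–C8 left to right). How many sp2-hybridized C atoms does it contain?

C1: sp3
C2: sp
C3: sp
C4: sp3
C5: sp2 ✓
C6: sp2 ✓
C7: sp3
C8: sp3
C5, C6 → 2 sp2 carbons.

2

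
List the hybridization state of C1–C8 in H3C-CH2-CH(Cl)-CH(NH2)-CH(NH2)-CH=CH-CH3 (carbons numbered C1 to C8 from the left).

C1 sp3, C2 sp3, C3 sp3, C4 sp3, C5 sp3, C6 sp2, C7 sp2, C8 sp3

C1 — 4 σ bonds. Steric number 4, so sp3.
C2 carries 4 σ bonds, giving a steric number of 4, so it is sp3.
C3 has 4 σ bonds: steric number 4 → sp3.
C4: 4 σ bonds; 4 regions of electron density → sp3.
C5 — 4 σ bonds. Steric number 4, so sp3.
C6: 3 σ bonds, plus one π bond; 3 regions of electron density → sp2.
C7: 3 σ bonds, plus one π bond — 3 electron domains, sp2.
C8 — 4 σ bonds. Steric number 4, so sp3.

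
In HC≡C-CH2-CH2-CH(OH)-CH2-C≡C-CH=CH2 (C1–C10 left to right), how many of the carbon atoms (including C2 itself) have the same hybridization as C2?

4

C2 is sp (two π bonds).
C1: sp ✓
C2: sp ✓
C3: sp3
C4: sp3
C5: sp3
C6: sp3
C7: sp ✓
C8: sp ✓
C9: sp2
C10: sp2
4 carbons are sp.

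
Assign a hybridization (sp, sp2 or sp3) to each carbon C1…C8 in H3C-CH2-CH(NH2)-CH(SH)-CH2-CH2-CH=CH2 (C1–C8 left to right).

C1 is sp3: 4 σ bonds, 4 electron-density regions.
C2 — 4 σ bonds. Steric number 4, so sp3.
C3 — 4 σ bonds. Steric number 4, so sp3.
C4 is sp3: 4 σ bonds, 4 electron-density regions.
C5 — 4 σ bonds. Steric number 4, so sp3.
C6: 4 σ bonds — 4 electron domains, sp3.
C7 has 3 σ bonds, plus one π bond: steric number 3 → sp2.
C8 has 3 σ bonds, plus one π bond: steric number 3 → sp2.

C1 sp3, C2 sp3, C3 sp3, C4 sp3, C5 sp3, C6 sp3, C7 sp2, C8 sp2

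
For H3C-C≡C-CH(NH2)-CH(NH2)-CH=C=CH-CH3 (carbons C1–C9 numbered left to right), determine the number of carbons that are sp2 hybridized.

C1: sp3
C2: sp
C3: sp
C4: sp3
C5: sp3
C6: sp2 ✓
C7: sp
C8: sp2 ✓
C9: sp3
C6, C8 → 2 sp2 carbons.

2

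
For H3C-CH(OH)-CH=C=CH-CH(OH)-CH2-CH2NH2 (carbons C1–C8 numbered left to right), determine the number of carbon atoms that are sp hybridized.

C1: sp3
C2: sp3
C3: sp2
C4: sp ✓
C5: sp2
C6: sp3
C7: sp3
C8: sp3
C4 → 1 sp carbon.

1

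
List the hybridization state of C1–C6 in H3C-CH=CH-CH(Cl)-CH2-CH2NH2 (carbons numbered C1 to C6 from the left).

C1: 4 σ bonds — 4 electron domains, sp3.
C2 is sp2: 3 σ bonds, plus one π bond, 3 electron-density regions.
C3 (3 σ bonds, plus one π bond) has steric number 3: sp2.
C4 (4 σ bonds) has steric number 4: sp3.
C5: 4 σ bonds — 4 electron domains, sp3.
C6 carries 4 σ bonds, giving a steric number of 4, so it is sp3.

C1 sp3, C2 sp2, C3 sp2, C4 sp3, C5 sp3, C6 sp3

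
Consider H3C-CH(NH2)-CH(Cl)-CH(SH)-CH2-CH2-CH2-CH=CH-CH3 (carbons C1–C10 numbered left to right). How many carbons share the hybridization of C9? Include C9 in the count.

C9 is sp2 (one π bond).
C1: sp3
C2: sp3
C3: sp3
C4: sp3
C5: sp3
C6: sp3
C7: sp3
C8: sp2 ✓
C9: sp2 ✓
C10: sp3
2 carbons are sp2.

2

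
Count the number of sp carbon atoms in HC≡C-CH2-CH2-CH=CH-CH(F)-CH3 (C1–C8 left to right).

2

C1: sp ✓
C2: sp ✓
C3: sp3
C4: sp3
C5: sp2
C6: sp2
C7: sp3
C8: sp3
C1, C2 → 2 sp carbons.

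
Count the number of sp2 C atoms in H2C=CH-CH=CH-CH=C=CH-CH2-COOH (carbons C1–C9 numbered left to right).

C1: sp2 ✓
C2: sp2 ✓
C3: sp2 ✓
C4: sp2 ✓
C5: sp2 ✓
C6: sp
C7: sp2 ✓
C8: sp3
C9: sp2 ✓
C1, C2, C3, C4, C5, C7, C9 → 7 sp2 carbons.

7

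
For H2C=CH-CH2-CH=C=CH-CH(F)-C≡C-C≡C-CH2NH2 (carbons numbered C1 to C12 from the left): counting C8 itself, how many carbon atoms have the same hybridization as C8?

5

C8 is sp (two π bonds).
C1: sp2
C2: sp2
C3: sp3
C4: sp2
C5: sp ✓
C6: sp2
C7: sp3
C8: sp ✓
C9: sp ✓
C10: sp ✓
C11: sp ✓
C12: sp3
5 carbons are sp.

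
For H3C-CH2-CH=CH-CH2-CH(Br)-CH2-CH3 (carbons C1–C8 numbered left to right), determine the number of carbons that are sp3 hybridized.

C1: sp3 ✓
C2: sp3 ✓
C3: sp2
C4: sp2
C5: sp3 ✓
C6: sp3 ✓
C7: sp3 ✓
C8: sp3 ✓
C1, C2, C5, C6, C7, C8 → 6 sp3 carbons.

6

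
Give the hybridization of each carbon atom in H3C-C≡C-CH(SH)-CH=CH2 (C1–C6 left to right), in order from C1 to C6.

C1 sp3, C2 sp, C3 sp, C4 sp3, C5 sp2, C6 sp2

C1 carries 4 σ bonds, giving a steric number of 4, so it is sp3.
C2 (2 σ bonds, plus two π bonds) has steric number 2: sp.
C3 has 2 σ bonds, plus two π bonds: steric number 2 → sp.
C4: 4 σ bonds — 4 electron domains, sp3.
C5: 3 σ bonds, plus one π bond; 3 regions of electron density → sp2.
C6 carries 3 σ bonds, plus one π bond, giving a steric number of 3, so it is sp2.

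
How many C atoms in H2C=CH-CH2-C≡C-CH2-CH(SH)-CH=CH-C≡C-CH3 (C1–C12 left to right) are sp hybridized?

C1: sp2
C2: sp2
C3: sp3
C4: sp ✓
C5: sp ✓
C6: sp3
C7: sp3
C8: sp2
C9: sp2
C10: sp ✓
C11: sp ✓
C12: sp3
C4, C5, C10, C11 → 4 sp carbons.

4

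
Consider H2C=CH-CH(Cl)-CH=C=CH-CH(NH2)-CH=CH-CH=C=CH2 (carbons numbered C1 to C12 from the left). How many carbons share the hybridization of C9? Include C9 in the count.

8

C9 is sp2 (one π bond).
C1: sp2 ✓
C2: sp2 ✓
C3: sp3
C4: sp2 ✓
C5: sp
C6: sp2 ✓
C7: sp3
C8: sp2 ✓
C9: sp2 ✓
C10: sp2 ✓
C11: sp
C12: sp2 ✓
8 carbons are sp2.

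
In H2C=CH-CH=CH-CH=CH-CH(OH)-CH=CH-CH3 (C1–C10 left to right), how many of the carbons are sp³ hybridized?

2

C1: sp2
C2: sp2
C3: sp2
C4: sp2
C5: sp2
C6: sp2
C7: sp3 ✓
C8: sp2
C9: sp2
C10: sp3 ✓
C7, C10 → 2 sp3 carbons.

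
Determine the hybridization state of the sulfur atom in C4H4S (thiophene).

Analogous to furan: one S lone pair in the aromatic π system, S is sp2.

sp²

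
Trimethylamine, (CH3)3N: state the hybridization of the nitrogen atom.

The nitrogen atom (3 σ bonds and 1 lone pair) has steric number 4: sp3.

sp³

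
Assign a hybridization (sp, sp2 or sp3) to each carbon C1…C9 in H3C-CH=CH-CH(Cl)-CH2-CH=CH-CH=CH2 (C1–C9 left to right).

C1 has 4 σ bonds: steric number 4 → sp3.
C2 (3 σ bonds, plus one π bond) has steric number 3: sp2.
C3 (3 σ bonds, plus one π bond) has steric number 3: sp2.
C4 — 4 σ bonds. Steric number 4, so sp3.
C5: 4 σ bonds — 4 electron domains, sp3.
C6: 3 σ bonds, plus one π bond; 3 regions of electron density → sp2.
C7 carries 3 σ bonds, plus one π bond, giving a steric number of 3, so it is sp2.
C8: 3 σ bonds, plus one π bond; 3 regions of electron density → sp2.
C9 carries 3 σ bonds, plus one π bond, giving a steric number of 3, so it is sp2.

C1 sp3, C2 sp2, C3 sp2, C4 sp3, C5 sp3, C6 sp2, C7 sp2, C8 sp2, C9 sp2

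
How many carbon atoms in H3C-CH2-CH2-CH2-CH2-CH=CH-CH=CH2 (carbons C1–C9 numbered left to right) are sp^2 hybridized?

C1: sp3
C2: sp3
C3: sp3
C4: sp3
C5: sp3
C6: sp2 ✓
C7: sp2 ✓
C8: sp2 ✓
C9: sp2 ✓
C6, C7, C8, C9 → 4 sp2 carbons.

4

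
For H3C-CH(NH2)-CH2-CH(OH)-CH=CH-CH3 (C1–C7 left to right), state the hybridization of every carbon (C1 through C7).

C1 sp3, C2 sp3, C3 sp3, C4 sp3, C5 sp2, C6 sp2, C7 sp3

C1 carries 4 σ bonds, giving a steric number of 4, so it is sp3.
C2: 4 σ bonds — 4 electron domains, sp3.
C3 (4 σ bonds) has steric number 4: sp3.
C4 is sp3: 4 σ bonds, 4 electron-density regions.
C5 — 3 σ bonds, plus one π bond. Steric number 3, so sp2.
C6 has 3 σ bonds, plus one π bond: steric number 3 → sp2.
C7 (4 σ bonds) has steric number 4: sp3.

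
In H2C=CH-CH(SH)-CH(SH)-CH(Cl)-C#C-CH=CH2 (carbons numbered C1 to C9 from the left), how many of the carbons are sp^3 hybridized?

C1: sp2
C2: sp2
C3: sp3 ✓
C4: sp3 ✓
C5: sp3 ✓
C6: sp
C7: sp
C8: sp2
C9: sp2
C3, C4, C5 → 3 sp3 carbons.

3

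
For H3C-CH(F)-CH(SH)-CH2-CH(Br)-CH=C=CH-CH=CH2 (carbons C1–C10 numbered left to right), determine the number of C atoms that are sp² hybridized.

C1: sp3
C2: sp3
C3: sp3
C4: sp3
C5: sp3
C6: sp2 ✓
C7: sp
C8: sp2 ✓
C9: sp2 ✓
C10: sp2 ✓
C6, C8, C9, C10 → 4 sp2 carbons.

4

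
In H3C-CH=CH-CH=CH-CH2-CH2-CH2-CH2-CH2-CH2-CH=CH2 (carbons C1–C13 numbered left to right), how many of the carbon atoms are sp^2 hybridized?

6

C1: sp3
C2: sp2 ✓
C3: sp2 ✓
C4: sp2 ✓
C5: sp2 ✓
C6: sp3
C7: sp3
C8: sp3
C9: sp3
C10: sp3
C11: sp3
C12: sp2 ✓
C13: sp2 ✓
C2, C3, C4, C5, C12, C13 → 6 sp2 carbons.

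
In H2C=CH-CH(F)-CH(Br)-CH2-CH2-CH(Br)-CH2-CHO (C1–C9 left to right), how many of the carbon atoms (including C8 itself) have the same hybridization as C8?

C8 is sp3 (only σ bonds).
C1: sp2
C2: sp2
C3: sp3 ✓
C4: sp3 ✓
C5: sp3 ✓
C6: sp3 ✓
C7: sp3 ✓
C8: sp3 ✓
C9: sp2
6 carbons are sp3.

6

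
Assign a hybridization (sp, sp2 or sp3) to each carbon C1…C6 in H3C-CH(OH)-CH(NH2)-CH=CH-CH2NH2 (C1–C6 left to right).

C1 sp3, C2 sp3, C3 sp3, C4 sp2, C5 sp2, C6 sp3

C1 is sp3: 4 σ bonds, 4 electron-density regions.
C2: 4 σ bonds; 4 regions of electron density → sp3.
C3 has 4 σ bonds: steric number 4 → sp3.
C4 — 3 σ bonds, plus one π bond. Steric number 3, so sp2.
C5 — 3 σ bonds, plus one π bond. Steric number 3, so sp2.
C6 has 4 σ bonds: steric number 4 → sp3.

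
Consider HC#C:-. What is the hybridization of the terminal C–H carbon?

The terminal C–H carbon is sp: 2 σ bonds, plus two π bonds, 2 electron-density regions.

sp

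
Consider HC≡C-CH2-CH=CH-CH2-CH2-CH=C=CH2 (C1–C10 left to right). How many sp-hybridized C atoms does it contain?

3

C1: sp ✓
C2: sp ✓
C3: sp3
C4: sp2
C5: sp2
C6: sp3
C7: sp3
C8: sp2
C9: sp ✓
C10: sp2
C1, C2, C9 → 3 sp carbons.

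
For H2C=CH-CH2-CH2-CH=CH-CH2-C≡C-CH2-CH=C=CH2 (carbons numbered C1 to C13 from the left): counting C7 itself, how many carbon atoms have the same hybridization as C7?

C7 is sp3 (only σ bonds).
C1: sp2
C2: sp2
C3: sp3 ✓
C4: sp3 ✓
C5: sp2
C6: sp2
C7: sp3 ✓
C8: sp
C9: sp
C10: sp3 ✓
C11: sp2
C12: sp
C13: sp2
4 carbons are sp3.

4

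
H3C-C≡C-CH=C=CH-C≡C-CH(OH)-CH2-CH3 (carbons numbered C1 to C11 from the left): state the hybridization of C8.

C8 has 2 σ bonds, plus two π bonds: steric number 2 → sp.

sp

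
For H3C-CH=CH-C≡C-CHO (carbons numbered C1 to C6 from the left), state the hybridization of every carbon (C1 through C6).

C1 sp3, C2 sp2, C3 sp2, C4 sp, C5 sp, C6 sp2

C1: 4 σ bonds — 4 electron domains, sp3.
C2 carries 3 σ bonds, plus one π bond, giving a steric number of 3, so it is sp2.
C3 (3 σ bonds, plus one π bond) has steric number 3: sp2.
C4 (2 σ bonds, plus two π bonds) has steric number 2: sp.
C5 (2 σ bonds, plus two π bonds) has steric number 2: sp.
C6 carries 3 σ bonds, plus one π bond, giving a steric number of 3, so it is sp2.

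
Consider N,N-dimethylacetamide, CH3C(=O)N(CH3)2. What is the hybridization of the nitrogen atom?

sp²

Amide resonance: N lone pair conjugated with C=O → sp2.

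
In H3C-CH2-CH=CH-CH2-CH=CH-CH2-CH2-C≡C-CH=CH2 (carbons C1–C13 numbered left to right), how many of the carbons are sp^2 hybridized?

6

C1: sp3
C2: sp3
C3: sp2 ✓
C4: sp2 ✓
C5: sp3
C6: sp2 ✓
C7: sp2 ✓
C8: sp3
C9: sp3
C10: sp
C11: sp
C12: sp2 ✓
C13: sp2 ✓
C3, C4, C6, C7, C12, C13 → 6 sp2 carbons.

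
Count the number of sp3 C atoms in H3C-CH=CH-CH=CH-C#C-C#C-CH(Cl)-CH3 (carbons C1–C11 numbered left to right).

C1: sp3 ✓
C2: sp2
C3: sp2
C4: sp2
C5: sp2
C6: sp
C7: sp
C8: sp
C9: sp
C10: sp3 ✓
C11: sp3 ✓
C1, C10, C11 → 3 sp3 carbons.

3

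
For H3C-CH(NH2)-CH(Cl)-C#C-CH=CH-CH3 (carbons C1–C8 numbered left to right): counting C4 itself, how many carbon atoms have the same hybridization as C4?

C4 is sp (two π bonds).
C1: sp3
C2: sp3
C3: sp3
C4: sp ✓
C5: sp ✓
C6: sp2
C7: sp2
C8: sp3
2 carbons are sp.

2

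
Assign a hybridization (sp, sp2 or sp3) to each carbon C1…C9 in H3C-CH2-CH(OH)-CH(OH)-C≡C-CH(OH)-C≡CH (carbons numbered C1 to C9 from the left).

C1 has 4 σ bonds: steric number 4 → sp3.
C2 is sp3: 4 σ bonds, 4 electron-density regions.
C3 is sp3: 4 σ bonds, 4 electron-density regions.
C4: 4 σ bonds; 4 regions of electron density → sp3.
C5 — 2 σ bonds, plus two π bonds. Steric number 2, so sp.
C6 (2 σ bonds, plus two π bonds) has steric number 2: sp.
C7: 4 σ bonds; 4 regions of electron density → sp3.
C8 carries 2 σ bonds, plus two π bonds, giving a steric number of 2, so it is sp.
C9 has 2 σ bonds, plus two π bonds: steric number 2 → sp.

C1 sp3, C2 sp3, C3 sp3, C4 sp3, C5 sp, C6 sp, C7 sp3, C8 sp, C9 sp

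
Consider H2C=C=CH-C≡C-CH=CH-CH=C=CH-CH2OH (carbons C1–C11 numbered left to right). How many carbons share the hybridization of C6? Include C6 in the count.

C6 is sp2 (one π bond).
C1: sp2 ✓
C2: sp
C3: sp2 ✓
C4: sp
C5: sp
C6: sp2 ✓
C7: sp2 ✓
C8: sp2 ✓
C9: sp
C10: sp2 ✓
C11: sp3
6 carbons are sp2.

6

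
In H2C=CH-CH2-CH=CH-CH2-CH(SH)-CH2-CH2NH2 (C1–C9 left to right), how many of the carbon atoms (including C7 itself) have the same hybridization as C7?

C7 is sp3 (only σ bonds).
C1: sp2
C2: sp2
C3: sp3 ✓
C4: sp2
C5: sp2
C6: sp3 ✓
C7: sp3 ✓
C8: sp3 ✓
C9: sp3 ✓
5 carbons are sp3.

5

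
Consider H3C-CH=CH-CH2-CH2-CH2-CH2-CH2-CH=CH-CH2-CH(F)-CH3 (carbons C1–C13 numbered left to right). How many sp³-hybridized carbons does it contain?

C1: sp3 ✓
C2: sp2
C3: sp2
C4: sp3 ✓
C5: sp3 ✓
C6: sp3 ✓
C7: sp3 ✓
C8: sp3 ✓
C9: sp2
C10: sp2
C11: sp3 ✓
C12: sp3 ✓
C13: sp3 ✓
C1, C4, C5, C6, C7, C8, C11, C12, C13 → 9 sp3 carbons.

9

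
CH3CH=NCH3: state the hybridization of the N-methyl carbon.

The N-methyl carbon: 4 σ bonds; 4 regions of electron density → sp3.

sp^3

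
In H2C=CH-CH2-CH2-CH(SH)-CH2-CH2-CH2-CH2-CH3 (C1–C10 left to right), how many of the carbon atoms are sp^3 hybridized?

8

C1: sp2
C2: sp2
C3: sp3 ✓
C4: sp3 ✓
C5: sp3 ✓
C6: sp3 ✓
C7: sp3 ✓
C8: sp3 ✓
C9: sp3 ✓
C10: sp3 ✓
C3, C4, C5, C6, C7, C8, C9, C10 → 8 sp3 carbons.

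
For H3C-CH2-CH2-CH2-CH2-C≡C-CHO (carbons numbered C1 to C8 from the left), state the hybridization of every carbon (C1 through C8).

C1: 4 σ bonds; 4 regions of electron density → sp3.
C2: 4 σ bonds — 4 electron domains, sp3.
C3 has 4 σ bonds: steric number 4 → sp3.
C4 (4 σ bonds) has steric number 4: sp3.
C5: 4 σ bonds; 4 regions of electron density → sp3.
C6: 2 σ bonds, plus two π bonds; 2 regions of electron density → sp.
C7 has 2 σ bonds, plus two π bonds: steric number 2 → sp.
C8 — 3 σ bonds, plus one π bond. Steric number 3, so sp2.

C1 sp3, C2 sp3, C3 sp3, C4 sp3, C5 sp3, C6 sp, C7 sp, C8 sp2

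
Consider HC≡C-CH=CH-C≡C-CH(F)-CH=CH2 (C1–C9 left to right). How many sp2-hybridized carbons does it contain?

4

C1: sp
C2: sp
C3: sp2 ✓
C4: sp2 ✓
C5: sp
C6: sp
C7: sp3
C8: sp2 ✓
C9: sp2 ✓
C3, C4, C8, C9 → 4 sp2 carbons.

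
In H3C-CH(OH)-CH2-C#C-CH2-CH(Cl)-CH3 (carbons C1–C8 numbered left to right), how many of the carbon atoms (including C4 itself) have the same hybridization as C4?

C4 is sp (two π bonds).
C1: sp3
C2: sp3
C3: sp3
C4: sp ✓
C5: sp ✓
C6: sp3
C7: sp3
C8: sp3
2 carbons are sp.

2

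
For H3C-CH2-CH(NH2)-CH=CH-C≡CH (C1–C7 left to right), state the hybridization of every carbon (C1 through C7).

C1 sp3, C2 sp3, C3 sp3, C4 sp2, C5 sp2, C6 sp, C7 sp

C1 is sp3: 4 σ bonds, 4 electron-density regions.
C2: 4 σ bonds; 4 regions of electron density → sp3.
C3 carries 4 σ bonds, giving a steric number of 4, so it is sp3.
C4 carries 3 σ bonds, plus one π bond, giving a steric number of 3, so it is sp2.
C5 (3 σ bonds, plus one π bond) has steric number 3: sp2.
C6: 2 σ bonds, plus two π bonds; 2 regions of electron density → sp.
C7: 2 σ bonds, plus two π bonds — 2 electron domains, sp.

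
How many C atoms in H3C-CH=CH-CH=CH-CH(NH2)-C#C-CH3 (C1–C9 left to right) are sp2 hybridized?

C1: sp3
C2: sp2 ✓
C3: sp2 ✓
C4: sp2 ✓
C5: sp2 ✓
C6: sp3
C7: sp
C8: sp
C9: sp3
C2, C3, C4, C5 → 4 sp2 carbons.

4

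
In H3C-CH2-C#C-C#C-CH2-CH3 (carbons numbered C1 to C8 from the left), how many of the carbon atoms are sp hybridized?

C1: sp3
C2: sp3
C3: sp ✓
C4: sp ✓
C5: sp ✓
C6: sp ✓
C7: sp3
C8: sp3
C3, C4, C5, C6 → 4 sp carbons.

4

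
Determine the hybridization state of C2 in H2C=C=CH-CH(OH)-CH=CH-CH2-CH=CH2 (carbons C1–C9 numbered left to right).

sp

C2 has 2 σ bonds, plus two π bonds: steric number 2 → sp.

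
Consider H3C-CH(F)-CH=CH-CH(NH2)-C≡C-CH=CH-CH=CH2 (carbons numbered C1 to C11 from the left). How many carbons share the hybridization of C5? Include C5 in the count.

C5 is sp3 (only σ bonds).
C1: sp3 ✓
C2: sp3 ✓
C3: sp2
C4: sp2
C5: sp3 ✓
C6: sp
C7: sp
C8: sp2
C9: sp2
C10: sp2
C11: sp2
3 carbons are sp3.

3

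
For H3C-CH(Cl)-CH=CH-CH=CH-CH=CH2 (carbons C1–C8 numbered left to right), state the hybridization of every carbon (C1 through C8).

C1 sp3, C2 sp3, C3 sp2, C4 sp2, C5 sp2, C6 sp2, C7 sp2, C8 sp2

C1 carries 4 σ bonds, giving a steric number of 4, so it is sp3.
C2 has 4 σ bonds: steric number 4 → sp3.
C3 is sp2: 3 σ bonds, plus one π bond, 3 electron-density regions.
C4: 3 σ bonds, plus one π bond; 3 regions of electron density → sp2.
C5: 3 σ bonds, plus one π bond — 3 electron domains, sp2.
C6 carries 3 σ bonds, plus one π bond, giving a steric number of 3, so it is sp2.
C7 has 3 σ bonds, plus one π bond: steric number 3 → sp2.
C8 (3 σ bonds, plus one π bond) has steric number 3: sp2.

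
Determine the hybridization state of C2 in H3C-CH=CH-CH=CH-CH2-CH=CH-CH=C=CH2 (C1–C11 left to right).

sp^2

C2 is sp2: 3 σ bonds, plus one π bond, 3 electron-density regions.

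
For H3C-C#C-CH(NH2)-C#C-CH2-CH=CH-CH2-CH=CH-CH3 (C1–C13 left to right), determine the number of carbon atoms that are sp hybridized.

4

C1: sp3
C2: sp ✓
C3: sp ✓
C4: sp3
C5: sp ✓
C6: sp ✓
C7: sp3
C8: sp2
C9: sp2
C10: sp3
C11: sp2
C12: sp2
C13: sp3
C2, C3, C5, C6 → 4 sp carbons.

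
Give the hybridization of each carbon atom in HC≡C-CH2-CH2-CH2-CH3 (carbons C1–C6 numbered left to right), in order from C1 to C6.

C1 (2 σ bonds, plus two π bonds) has steric number 2: sp.
C2 is sp: 2 σ bonds, plus two π bonds, 2 electron-density regions.
C3 — 4 σ bonds. Steric number 4, so sp3.
C4: 4 σ bonds; 4 regions of electron density → sp3.
C5 carries 4 σ bonds, giving a steric number of 4, so it is sp3.
C6 is sp3: 4 σ bonds, 4 electron-density regions.

C1 sp, C2 sp, C3 sp3, C4 sp3, C5 sp3, C6 sp3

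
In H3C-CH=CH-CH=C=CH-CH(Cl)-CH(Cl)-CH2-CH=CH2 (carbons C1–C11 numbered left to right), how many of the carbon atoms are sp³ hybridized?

C1: sp3 ✓
C2: sp2
C3: sp2
C4: sp2
C5: sp
C6: sp2
C7: sp3 ✓
C8: sp3 ✓
C9: sp3 ✓
C10: sp2
C11: sp2
C1, C7, C8, C9 → 4 sp3 carbons.

4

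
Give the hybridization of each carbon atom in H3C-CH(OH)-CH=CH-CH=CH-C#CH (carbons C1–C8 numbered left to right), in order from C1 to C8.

C1 has 4 σ bonds: steric number 4 → sp3.
C2: 4 σ bonds; 4 regions of electron density → sp3.
C3 carries 3 σ bonds, plus one π bond, giving a steric number of 3, so it is sp2.
C4: 3 σ bonds, plus one π bond — 3 electron domains, sp2.
C5 has 3 σ bonds, plus one π bond: steric number 3 → sp2.
C6 is sp2: 3 σ bonds, plus one π bond, 3 electron-density regions.
C7 (2 σ bonds, plus two π bonds) has steric number 2: sp.
C8 is sp: 2 σ bonds, plus two π bonds, 2 electron-density regions.

C1 sp3, C2 sp3, C3 sp2, C4 sp2, C5 sp2, C6 sp2, C7 sp, C8 sp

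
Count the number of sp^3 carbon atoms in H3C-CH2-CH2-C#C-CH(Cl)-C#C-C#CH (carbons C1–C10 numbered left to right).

C1: sp3 ✓
C2: sp3 ✓
C3: sp3 ✓
C4: sp
C5: sp
C6: sp3 ✓
C7: sp
C8: sp
C9: sp
C10: sp
C1, C2, C3, C6 → 4 sp3 carbons.

4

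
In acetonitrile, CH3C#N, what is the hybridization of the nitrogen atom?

N has one σ bond and one lone pair: steric number 2 → sp.

sp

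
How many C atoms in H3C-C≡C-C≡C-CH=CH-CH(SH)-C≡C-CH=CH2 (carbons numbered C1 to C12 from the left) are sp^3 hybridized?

C1: sp3 ✓
C2: sp
C3: sp
C4: sp
C5: sp
C6: sp2
C7: sp2
C8: sp3 ✓
C9: sp
C10: sp
C11: sp2
C12: sp2
C1, C8 → 2 sp3 carbons.

2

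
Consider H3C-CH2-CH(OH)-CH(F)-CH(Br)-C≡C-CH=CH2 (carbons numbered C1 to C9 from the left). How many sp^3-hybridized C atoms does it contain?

5

C1: sp3 ✓
C2: sp3 ✓
C3: sp3 ✓
C4: sp3 ✓
C5: sp3 ✓
C6: sp
C7: sp
C8: sp2
C9: sp2
C1, C2, C3, C4, C5 → 5 sp3 carbons.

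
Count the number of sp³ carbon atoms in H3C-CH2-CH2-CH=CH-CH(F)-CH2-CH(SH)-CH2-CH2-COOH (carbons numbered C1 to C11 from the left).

C1: sp3 ✓
C2: sp3 ✓
C3: sp3 ✓
C4: sp2
C5: sp2
C6: sp3 ✓
C7: sp3 ✓
C8: sp3 ✓
C9: sp3 ✓
C10: sp3 ✓
C11: sp2
C1, C2, C3, C6, C7, C8, C9, C10 → 8 sp3 carbons.

8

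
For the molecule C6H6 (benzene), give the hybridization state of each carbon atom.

sp^2

Every ring carbon has three σ bonds and contributes one p electron to the aromatic π system.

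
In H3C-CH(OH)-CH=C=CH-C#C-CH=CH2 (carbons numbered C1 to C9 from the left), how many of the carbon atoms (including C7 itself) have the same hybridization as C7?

C7 is sp (two π bonds).
C1: sp3
C2: sp3
C3: sp2
C4: sp ✓
C5: sp2
C6: sp ✓
C7: sp ✓
C8: sp2
C9: sp2
3 carbons are sp.

3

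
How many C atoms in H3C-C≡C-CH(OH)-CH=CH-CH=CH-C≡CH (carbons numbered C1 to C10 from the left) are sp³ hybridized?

C1: sp3 ✓
C2: sp
C3: sp
C4: sp3 ✓
C5: sp2
C6: sp2
C7: sp2
C8: sp2
C9: sp
C10: sp
C1, C4 → 2 sp3 carbons.

2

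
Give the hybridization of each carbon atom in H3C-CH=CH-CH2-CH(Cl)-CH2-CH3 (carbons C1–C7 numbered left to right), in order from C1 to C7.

C1 — 4 σ bonds. Steric number 4, so sp3.
C2: 3 σ bonds, plus one π bond — 3 electron domains, sp2.
C3 carries 3 σ bonds, plus one π bond, giving a steric number of 3, so it is sp2.
C4 — 4 σ bonds. Steric number 4, so sp3.
C5 has 4 σ bonds: steric number 4 → sp3.
C6: 4 σ bonds; 4 regions of electron density → sp3.
C7 is sp3: 4 σ bonds, 4 electron-density regions.

C1 sp3, C2 sp2, C3 sp2, C4 sp3, C5 sp3, C6 sp3, C7 sp3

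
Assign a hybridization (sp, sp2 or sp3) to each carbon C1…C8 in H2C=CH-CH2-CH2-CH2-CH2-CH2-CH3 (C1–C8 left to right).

C1 sp2, C2 sp2, C3 sp3, C4 sp3, C5 sp3, C6 sp3, C7 sp3, C8 sp3

C1 is sp2: 3 σ bonds, plus one π bond, 3 electron-density regions.
C2: 3 σ bonds, plus one π bond — 3 electron domains, sp2.
C3 — 4 σ bonds. Steric number 4, so sp3.
C4: 4 σ bonds — 4 electron domains, sp3.
C5: 4 σ bonds; 4 regions of electron density → sp3.
C6 — 4 σ bonds. Steric number 4, so sp3.
C7: 4 σ bonds — 4 electron domains, sp3.
C8 carries 4 σ bonds, giving a steric number of 4, so it is sp3.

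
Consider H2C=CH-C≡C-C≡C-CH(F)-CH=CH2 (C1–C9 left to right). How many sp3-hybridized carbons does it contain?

C1: sp2
C2: sp2
C3: sp
C4: sp
C5: sp
C6: sp
C7: sp3 ✓
C8: sp2
C9: sp2
C7 → 1 sp3 carbon.

1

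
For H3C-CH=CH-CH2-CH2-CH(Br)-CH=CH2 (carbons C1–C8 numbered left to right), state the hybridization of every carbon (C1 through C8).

C1 — 4 σ bonds. Steric number 4, so sp3.
C2 — 3 σ bonds, plus one π bond. Steric number 3, so sp2.
C3: 3 σ bonds, plus one π bond — 3 electron domains, sp2.
C4 has 4 σ bonds: steric number 4 → sp3.
C5 is sp3: 4 σ bonds, 4 electron-density regions.
C6 is sp3: 4 σ bonds, 4 electron-density regions.
C7 — 3 σ bonds, plus one π bond. Steric number 3, so sp2.
C8: 3 σ bonds, plus one π bond; 3 regions of electron density → sp2.

C1 sp3, C2 sp2, C3 sp2, C4 sp3, C5 sp3, C6 sp3, C7 sp2, C8 sp2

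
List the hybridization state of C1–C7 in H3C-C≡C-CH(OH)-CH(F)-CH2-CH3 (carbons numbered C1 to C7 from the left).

C1 sp3, C2 sp, C3 sp, C4 sp3, C5 sp3, C6 sp3, C7 sp3

C1: 4 σ bonds — 4 electron domains, sp3.
C2 has 2 σ bonds, plus two π bonds: steric number 2 → sp.
C3 carries 2 σ bonds, plus two π bonds, giving a steric number of 2, so it is sp.
C4 is sp3: 4 σ bonds, 4 electron-density regions.
C5: 4 σ bonds — 4 electron domains, sp3.
C6 is sp3: 4 σ bonds, 4 electron-density regions.
C7 has 4 σ bonds: steric number 4 → sp3.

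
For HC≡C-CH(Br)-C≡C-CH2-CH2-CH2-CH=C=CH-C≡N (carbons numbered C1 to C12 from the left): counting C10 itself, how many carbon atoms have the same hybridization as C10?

C10 is sp (two π bonds).
C1: sp ✓
C2: sp ✓
C3: sp3
C4: sp ✓
C5: sp ✓
C6: sp3
C7: sp3
C8: sp3
C9: sp2
C10: sp ✓
C11: sp2
C12: sp ✓
6 carbons are sp.

6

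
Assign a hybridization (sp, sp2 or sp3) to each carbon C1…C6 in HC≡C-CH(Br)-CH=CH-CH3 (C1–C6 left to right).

C1 sp, C2 sp, C3 sp3, C4 sp2, C5 sp2, C6 sp3

C1 has 2 σ bonds, plus two π bonds: steric number 2 → sp.
C2 (2 σ bonds, plus two π bonds) has steric number 2: sp.
C3 has 4 σ bonds: steric number 4 → sp3.
C4: 3 σ bonds, plus one π bond; 3 regions of electron density → sp2.
C5 carries 3 σ bonds, plus one π bond, giving a steric number of 3, so it is sp2.
C6: 4 σ bonds — 4 electron domains, sp3.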